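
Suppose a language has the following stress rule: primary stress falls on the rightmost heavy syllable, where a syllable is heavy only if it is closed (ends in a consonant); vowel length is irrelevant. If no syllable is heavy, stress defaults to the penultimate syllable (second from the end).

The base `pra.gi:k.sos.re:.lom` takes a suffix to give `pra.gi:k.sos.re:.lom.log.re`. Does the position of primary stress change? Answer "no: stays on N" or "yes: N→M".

yes: 5→6

Base `pra.gi:k.sos.re:.lom` (5 syllables):
  Weights: 1 pra L, 2 gi:k H, 3 sos H, 4 re: L, 5 lom H.
  Heavy syllables in the domain: 2, 3, 5. The rightmost is syllable 5 (lom).
  → primary stress on syllable 5.
Suffixed `pra.gi:k.sos.re:.lom.log.re` (7 syllables):
  Weights: 1 pra L, 2 gi:k H, 3 sos H, 4 re: L, 5 lom H, 6 log H, 7 re L.
  Heavy syllables in the domain: 2, 3, 5, 6. The rightmost is syllable 6 (log).
  → primary stress on syllable 6.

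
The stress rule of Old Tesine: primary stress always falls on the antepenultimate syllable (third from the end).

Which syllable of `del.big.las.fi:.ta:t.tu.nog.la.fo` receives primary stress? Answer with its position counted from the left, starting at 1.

The word has 9 syllables; the antepenultimate syllable (third from the end) is syllable 7 (nog).
Primary stress: syllable 7 → del.big.las.fi:.ta:t.tu.ˈnog.la.fo.

7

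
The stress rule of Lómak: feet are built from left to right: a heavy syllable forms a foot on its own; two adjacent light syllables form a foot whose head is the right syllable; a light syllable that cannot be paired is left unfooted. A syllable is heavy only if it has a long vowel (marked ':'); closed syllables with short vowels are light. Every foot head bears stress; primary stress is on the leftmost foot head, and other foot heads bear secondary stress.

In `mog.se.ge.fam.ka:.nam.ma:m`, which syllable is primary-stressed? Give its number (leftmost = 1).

2

Weights: 1 mog L, 2 se L, 3 ge L, 4 fam L, 5 ka: H, 6 nam L, 7 ma:m H.
Parse left to right (heavy = foot alone; LL = one foot; stranded L unfooted): (mog.ˈse) (ge.ˈfam) (ˈka:) nam (ˈma:m).
Foot heads: 2, 4, 5, 7.
Primary stress on the leftmost head = syllable 2.
Primary stress: syllable 2 → mog.ˈse.ge.fam.ka:.nam.ma:m.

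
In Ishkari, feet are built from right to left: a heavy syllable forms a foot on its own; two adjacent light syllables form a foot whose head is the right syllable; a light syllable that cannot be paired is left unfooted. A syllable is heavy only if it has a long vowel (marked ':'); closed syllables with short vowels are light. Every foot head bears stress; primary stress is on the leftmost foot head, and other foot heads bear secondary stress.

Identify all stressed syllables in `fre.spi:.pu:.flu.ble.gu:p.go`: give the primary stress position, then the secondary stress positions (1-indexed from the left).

primary 2, secondary 3, 5, 6

Weights: 1 fre L, 2 spi: H, 3 pu: H, 4 flu L, 5 ble L, 6 gu:p H, 7 go L.
Parse right to left (heavy = foot alone; LL = one foot; stranded L unfooted): fre (ˈspi:) (ˈpu:) (flu.ˈble) (ˈgu:p) go.
Foot heads: 2, 3, 5, 6.
Primary stress on the leftmost head = syllable 2.
Secondary stress on 3, 5, 6: fre.ˈspi:.ˌpu:.flu.ˌble.ˌgu:p.go.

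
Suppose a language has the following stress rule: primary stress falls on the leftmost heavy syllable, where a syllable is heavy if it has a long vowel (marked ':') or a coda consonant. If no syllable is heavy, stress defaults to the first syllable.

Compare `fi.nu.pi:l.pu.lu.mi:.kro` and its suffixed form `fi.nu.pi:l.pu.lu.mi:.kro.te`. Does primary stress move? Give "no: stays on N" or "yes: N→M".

no: stays on 3

Base `fi.nu.pi:l.pu.lu.mi:.kro` (7 syllables):
  Weights: 1 fi L, 2 nu L, 3 pi:l H, 4 pu L, 5 lu L, 6 mi: H, 7 kro L.
  Heavy syllables in the domain: 3, 6. The leftmost is syllable 3 (pi:l).
  → primary stress on syllable 3.
Suffixed `fi.nu.pi:l.pu.lu.mi:.kro.te` (8 syllables):
  Weights: 1 fi L, 2 nu L, 3 pi:l H, 4 pu L, 5 lu L, 6 mi: H, 7 kro L, 8 te L.
  Heavy syllables in the domain: 3, 6. The leftmost is syllable 3 (pi:l).
  → primary stress on syllable 3.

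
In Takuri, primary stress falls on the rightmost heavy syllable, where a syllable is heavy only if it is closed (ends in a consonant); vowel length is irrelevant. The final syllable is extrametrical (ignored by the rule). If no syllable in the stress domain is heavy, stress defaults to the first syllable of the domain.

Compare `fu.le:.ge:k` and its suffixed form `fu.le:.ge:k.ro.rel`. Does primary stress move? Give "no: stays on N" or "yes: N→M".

yes: 1→3

Base `fu.le:.ge:k` (3 syllables):
  The final syllable (3, ge:k) is extrametrical; the stress domain is syllables 1–2.
  Weights: 1 fu L, 2 le: L.
  No heavy syllable in the domain; default to the first syllable of the domain = syllable 1.
  → primary stress on syllable 1.
Suffixed `fu.le:.ge:k.ro.rel` (5 syllables):
  The final syllable (5, rel) is extrametrical; the stress domain is syllables 1–4.
  Weights: 1 fu L, 2 le: L, 3 ge:k H, 4 ro L.
  Heavy syllables in the domain: 3. The rightmost is syllable 3 (ge:k).
  → primary stress on syllable 3.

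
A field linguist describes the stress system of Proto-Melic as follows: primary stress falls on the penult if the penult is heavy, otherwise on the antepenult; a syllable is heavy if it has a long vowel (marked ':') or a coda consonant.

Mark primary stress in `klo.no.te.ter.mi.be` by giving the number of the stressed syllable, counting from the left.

Weights: 4 ter H, 5 mi L, 6 be L.
The penult (syllable 5, mi) is light, so stress falls on the antepenult (syllable 4, ter).
Primary stress: syllable 4 → klo.no.te.ˈter.mi.be.

4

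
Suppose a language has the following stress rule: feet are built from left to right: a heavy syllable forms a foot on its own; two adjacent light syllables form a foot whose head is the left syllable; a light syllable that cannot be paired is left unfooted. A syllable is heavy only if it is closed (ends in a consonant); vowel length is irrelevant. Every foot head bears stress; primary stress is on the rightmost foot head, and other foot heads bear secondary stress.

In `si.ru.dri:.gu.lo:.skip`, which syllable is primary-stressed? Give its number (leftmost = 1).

6

Weights: 1 si L, 2 ru L, 3 dri: L, 4 gu L, 5 lo: L, 6 skip H.
Parse left to right (heavy = foot alone; LL = one foot; stranded L unfooted): (ˈsi.ru) (ˈdri:.gu) lo: (ˈskip).
Foot heads: 1, 3, 6.
Primary stress on the rightmost head = syllable 6.
Primary stress: syllable 6 → si.ru.dri:.gu.lo:.ˈskip.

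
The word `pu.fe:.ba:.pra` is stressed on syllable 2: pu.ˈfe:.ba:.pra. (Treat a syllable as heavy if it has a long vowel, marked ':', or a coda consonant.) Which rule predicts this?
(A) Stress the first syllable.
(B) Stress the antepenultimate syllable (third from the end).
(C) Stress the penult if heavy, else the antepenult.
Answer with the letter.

Rule A → syllable 1 (observed: 2).
Rule B → syllable 2 ✓.
Rule C → syllable 3 (observed: 2).

B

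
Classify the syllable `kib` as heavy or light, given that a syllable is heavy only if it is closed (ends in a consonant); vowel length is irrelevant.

heavy

`kib`: short vowel, closed (coda /b/). Closed (coda /b/) → heavy.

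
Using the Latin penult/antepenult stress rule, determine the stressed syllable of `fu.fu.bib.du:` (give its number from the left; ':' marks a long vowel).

Classical Latin: stress the penult if heavy (long vowel or closed), else the antepenult.
Weights: 2 fu L, 3 bib H, 4 du: H.
The penult (syllable 3, bib) is heavy, so it takes stress.
Stress on syllable 3: fu.fu.ˈbib.du:.

3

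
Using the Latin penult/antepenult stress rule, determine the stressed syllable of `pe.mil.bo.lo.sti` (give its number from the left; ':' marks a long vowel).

Classical Latin: stress the penult if heavy (long vowel or closed), else the antepenult.
Weights: 3 bo L, 4 lo L, 5 sti L.
The penult (syllable 4, lo) is light, so stress falls on the antepenult (syllable 3, bo).
Stress on syllable 3: pe.mil.ˈbo.lo.sti.

3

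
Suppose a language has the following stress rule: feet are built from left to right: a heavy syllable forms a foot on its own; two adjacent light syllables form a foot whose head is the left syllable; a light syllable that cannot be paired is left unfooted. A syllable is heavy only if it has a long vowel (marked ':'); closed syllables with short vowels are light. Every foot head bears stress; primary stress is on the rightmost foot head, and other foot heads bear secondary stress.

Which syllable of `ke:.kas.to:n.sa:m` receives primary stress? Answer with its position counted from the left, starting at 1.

4

Weights: 1 ke: H, 2 kas L, 3 to:n H, 4 sa:m H.
Parse left to right (heavy = foot alone; LL = one foot; stranded L unfooted): (ˈke:) kas (ˈto:n) (ˈsa:m).
Foot heads: 1, 3, 4.
Primary stress on the rightmost head = syllable 4.
Primary stress: syllable 4 → ke:.kas.to:n.ˈsa:m.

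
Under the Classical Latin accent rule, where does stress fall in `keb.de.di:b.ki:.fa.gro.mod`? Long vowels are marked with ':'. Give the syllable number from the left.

Classical Latin: stress the penult if heavy (long vowel or closed), else the antepenult.
Weights: 5 fa L, 6 gro L, 7 mod H.
The penult (syllable 6, gro) is light, so stress falls on the antepenult (syllable 5, fa).
Stress on syllable 5: keb.de.di:b.ki:.ˈfa.gro.mod.

5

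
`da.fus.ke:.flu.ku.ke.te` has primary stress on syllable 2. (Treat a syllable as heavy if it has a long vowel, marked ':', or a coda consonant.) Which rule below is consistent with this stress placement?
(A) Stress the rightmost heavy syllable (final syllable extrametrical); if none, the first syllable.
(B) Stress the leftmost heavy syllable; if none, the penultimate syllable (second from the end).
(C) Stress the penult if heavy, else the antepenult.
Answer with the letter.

B

Rule A → syllable 3 (observed: 2).
Rule B → syllable 2 ✓.
Rule C → syllable 5 (observed: 2).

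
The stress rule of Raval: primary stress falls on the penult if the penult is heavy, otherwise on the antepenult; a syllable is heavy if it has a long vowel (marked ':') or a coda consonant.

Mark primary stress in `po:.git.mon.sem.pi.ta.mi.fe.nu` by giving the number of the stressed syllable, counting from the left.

7

Weights: 7 mi L, 8 fe L, 9 nu L.
The penult (syllable 8, fe) is light, so stress falls on the antepenult (syllable 7, mi).
Primary stress: syllable 7 → po:.git.mon.sem.pi.ta.ˈmi.fe.nu.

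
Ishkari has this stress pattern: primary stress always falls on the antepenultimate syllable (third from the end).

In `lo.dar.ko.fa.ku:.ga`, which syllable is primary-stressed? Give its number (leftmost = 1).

4

The word has 6 syllables; the antepenultimate syllable (third from the end) is syllable 4 (fa).
Primary stress: syllable 4 → lo.dar.ko.ˈfa.ku:.ga.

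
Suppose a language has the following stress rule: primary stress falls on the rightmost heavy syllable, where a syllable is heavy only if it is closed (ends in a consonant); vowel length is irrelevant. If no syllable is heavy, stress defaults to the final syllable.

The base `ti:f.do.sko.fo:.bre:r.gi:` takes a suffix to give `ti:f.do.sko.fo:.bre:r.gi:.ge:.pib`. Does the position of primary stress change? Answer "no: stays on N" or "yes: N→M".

yes: 5→8

Base `ti:f.do.sko.fo:.bre:r.gi:` (6 syllables):
  Weights: 1 ti:f H, 2 do L, 3 sko L, 4 fo: L, 5 bre:r H, 6 gi: L.
  Heavy syllables in the domain: 1, 5. The rightmost is syllable 5 (bre:r).
  → primary stress on syllable 5.
Suffixed `ti:f.do.sko.fo:.bre:r.gi:.ge:.pib` (8 syllables):
  Weights: 1 ti:f H, 2 do L, 3 sko L, 4 fo: L, 5 bre:r H, 6 gi: L, 7 ge: L, 8 pib H.
  Heavy syllables in the domain: 1, 5, 8. The rightmost is syllable 8 (pib).
  → primary stress on syllable 8.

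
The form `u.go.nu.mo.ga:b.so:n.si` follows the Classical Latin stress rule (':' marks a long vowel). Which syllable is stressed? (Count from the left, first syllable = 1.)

6

Classical Latin: stress the penult if heavy (long vowel or closed), else the antepenult.
Weights: 5 ga:b H, 6 so:n H, 7 si L.
The penult (syllable 6, so:n) is heavy, so it takes stress.
Stress on syllable 6: u.go.nu.mo.ga:b.ˈso:n.si.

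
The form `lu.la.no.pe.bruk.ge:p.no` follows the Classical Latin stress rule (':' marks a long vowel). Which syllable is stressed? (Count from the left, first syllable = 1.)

6

Classical Latin: stress the penult if heavy (long vowel or closed), else the antepenult.
Weights: 5 bruk H, 6 ge:p H, 7 no L.
The penult (syllable 6, ge:p) is heavy, so it takes stress.
Stress on syllable 6: lu.la.no.pe.bruk.ˈge:p.no.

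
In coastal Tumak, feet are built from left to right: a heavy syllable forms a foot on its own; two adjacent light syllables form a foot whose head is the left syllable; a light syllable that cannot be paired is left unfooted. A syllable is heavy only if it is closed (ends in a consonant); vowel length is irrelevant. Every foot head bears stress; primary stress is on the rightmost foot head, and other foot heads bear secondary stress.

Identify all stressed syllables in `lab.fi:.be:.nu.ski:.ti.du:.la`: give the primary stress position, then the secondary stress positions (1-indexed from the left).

Weights: 1 lab H, 2 fi: L, 3 be: L, 4 nu L, 5 ski: L, 6 ti L, 7 du: L, 8 la L.
Parse left to right (heavy = foot alone; LL = one foot; stranded L unfooted): (ˈlab) (ˈfi:.be:) (ˈnu.ski:) (ˈti.du:) la.
Foot heads: 1, 2, 4, 6.
Primary stress on the rightmost head = syllable 6.
Secondary stress on 1, 2, 4: ˌlab.ˌfi:.be:.ˌnu.ski:.ˈti.du:.la.

primary 6, secondary 1, 2, 4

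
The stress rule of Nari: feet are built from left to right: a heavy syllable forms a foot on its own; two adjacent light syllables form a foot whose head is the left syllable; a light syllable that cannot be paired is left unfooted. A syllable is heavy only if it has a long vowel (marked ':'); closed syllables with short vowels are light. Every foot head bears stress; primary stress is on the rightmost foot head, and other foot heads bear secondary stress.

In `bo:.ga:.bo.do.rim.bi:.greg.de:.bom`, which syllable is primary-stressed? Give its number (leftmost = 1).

Weights: 1 bo: H, 2 ga: H, 3 bo L, 4 do L, 5 rim L, 6 bi: H, 7 greg L, 8 de: H, 9 bom L.
Parse left to right (heavy = foot alone; LL = one foot; stranded L unfooted): (ˈbo:) (ˈga:) (ˈbo.do) rim (ˈbi:) greg (ˈde:) bom.
Foot heads: 1, 2, 3, 6, 8.
Primary stress on the rightmost head = syllable 8.
Primary stress: syllable 8 → bo:.ga:.bo.do.rim.bi:.greg.ˈde:.bom.

8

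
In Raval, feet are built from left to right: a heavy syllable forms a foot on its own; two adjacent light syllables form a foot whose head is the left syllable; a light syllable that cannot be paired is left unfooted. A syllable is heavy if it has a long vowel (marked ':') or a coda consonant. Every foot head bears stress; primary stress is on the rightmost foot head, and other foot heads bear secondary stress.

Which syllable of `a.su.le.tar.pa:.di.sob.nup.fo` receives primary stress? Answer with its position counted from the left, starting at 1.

8

Weights: 1 a L, 2 su L, 3 le L, 4 tar H, 5 pa: H, 6 di L, 7 sob H, 8 nup H, 9 fo L.
Parse left to right (heavy = foot alone; LL = one foot; stranded L unfooted): (ˈa.su) le (ˈtar) (ˈpa:) di (ˈsob) (ˈnup) fo.
Foot heads: 1, 4, 5, 7, 8.
Primary stress on the rightmost head = syllable 8.
Primary stress: syllable 8 → a.su.le.tar.pa:.di.sob.ˈnup.fo.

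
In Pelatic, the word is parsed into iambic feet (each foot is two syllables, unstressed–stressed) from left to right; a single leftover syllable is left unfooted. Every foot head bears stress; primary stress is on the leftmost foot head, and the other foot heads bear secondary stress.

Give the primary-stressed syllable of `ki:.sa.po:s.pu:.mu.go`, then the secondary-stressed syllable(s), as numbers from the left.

Parse left to right into iambic (σˈσ) feet: (ki:.ˈsa) (po:s.ˈpu:) (mu.ˈgo).
Foot heads (stressed positions): 2, 4, 6.
End Rule Leftmost: primary stress on the leftmost head = syllable 2.
Secondary stress on 4, 6: ki:.ˈsa.po:s.ˌpu:.mu.ˌgo.

primary 2, secondary 4, 6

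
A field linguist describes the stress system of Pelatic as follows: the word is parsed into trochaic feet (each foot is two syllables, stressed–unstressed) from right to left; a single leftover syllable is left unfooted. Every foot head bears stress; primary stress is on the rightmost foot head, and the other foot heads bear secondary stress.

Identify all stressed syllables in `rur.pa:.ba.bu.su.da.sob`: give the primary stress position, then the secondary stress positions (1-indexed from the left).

Parse right to left into trochaic (ˈσσ) feet: rur (ˈpa:.ba) (ˈbu.su) (ˈda.sob). Syllable 1 is left unfooted.
Foot heads (stressed positions): 2, 4, 6.
End Rule Rightmost: primary stress on the rightmost head = syllable 6.
Secondary stress on 2, 4: rur.ˌpa:.ba.ˌbu.su.ˈda.sob.

primary 6, secondary 2, 4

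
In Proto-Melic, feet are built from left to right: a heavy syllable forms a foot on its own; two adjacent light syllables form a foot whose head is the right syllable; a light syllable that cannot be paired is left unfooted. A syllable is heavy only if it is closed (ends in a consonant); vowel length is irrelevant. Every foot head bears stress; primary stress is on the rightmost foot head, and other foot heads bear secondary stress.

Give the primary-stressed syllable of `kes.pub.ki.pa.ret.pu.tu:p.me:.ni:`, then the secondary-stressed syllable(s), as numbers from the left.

primary 9, secondary 1, 2, 4, 5, 7

Weights: 1 kes H, 2 pub H, 3 ki L, 4 pa L, 5 ret H, 6 pu L, 7 tu:p H, 8 me: L, 9 ni: L.
Parse left to right (heavy = foot alone; LL = one foot; stranded L unfooted): (ˈkes) (ˈpub) (ki.ˈpa) (ˈret) pu (ˈtu:p) (me:.ˈni:).
Foot heads: 1, 2, 4, 5, 7, 9.
Primary stress on the rightmost head = syllable 9.
Secondary stress on 1, 2, 4, 5, 7: ˌkes.ˌpub.ki.ˌpa.ˌret.pu.ˌtu:p.me:.ˈni:.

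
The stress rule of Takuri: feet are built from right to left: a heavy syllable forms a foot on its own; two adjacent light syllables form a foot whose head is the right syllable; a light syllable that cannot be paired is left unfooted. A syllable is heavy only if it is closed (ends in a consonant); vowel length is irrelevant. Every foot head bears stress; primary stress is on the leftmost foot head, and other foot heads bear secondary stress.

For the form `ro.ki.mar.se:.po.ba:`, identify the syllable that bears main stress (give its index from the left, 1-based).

Weights: 1 ro L, 2 ki L, 3 mar H, 4 se: L, 5 po L, 6 ba: L.
Parse right to left (heavy = foot alone; LL = one foot; stranded L unfooted): (ro.ˈki) (ˈmar) se: (po.ˈba:).
Foot heads: 2, 3, 6.
Primary stress on the leftmost head = syllable 2.
Primary stress: syllable 2 → ro.ˈki.mar.se:.po.ba:.

2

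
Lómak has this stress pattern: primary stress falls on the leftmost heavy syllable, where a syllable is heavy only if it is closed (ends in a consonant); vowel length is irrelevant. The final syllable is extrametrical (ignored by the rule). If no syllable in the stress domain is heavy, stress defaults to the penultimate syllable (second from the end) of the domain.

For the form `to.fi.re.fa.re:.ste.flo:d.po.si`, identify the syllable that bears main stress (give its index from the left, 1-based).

7

The final syllable (9, si) is extrametrical; the stress domain is syllables 1–8.
Weights: 1 to L, 2 fi L, 3 re L, 4 fa L, 5 re: L, 6 ste L, 7 flo:d H, 8 po L.
Heavy syllables in the domain: 7. The leftmost is syllable 7 (flo:d).
Primary stress: syllable 7 → to.fi.re.fa.re:.ste.ˈflo:d.po.si.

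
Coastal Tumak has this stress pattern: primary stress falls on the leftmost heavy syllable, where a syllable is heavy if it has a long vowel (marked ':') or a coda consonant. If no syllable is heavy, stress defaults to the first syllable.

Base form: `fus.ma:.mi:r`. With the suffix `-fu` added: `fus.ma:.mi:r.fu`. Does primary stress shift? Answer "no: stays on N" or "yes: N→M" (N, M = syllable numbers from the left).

no: stays on 1

Base `fus.ma:.mi:r` (3 syllables):
  Weights: 1 fus H, 2 ma: H, 3 mi:r H.
  Heavy syllables in the domain: 1, 2, 3. The leftmost is syllable 1 (fus).
  → primary stress on syllable 1.
Suffixed `fus.ma:.mi:r.fu` (4 syllables):
  Weights: 1 fus H, 2 ma: H, 3 mi:r H, 4 fu L.
  Heavy syllables in the domain: 1, 2, 3. The leftmost is syllable 1 (fus).
  → primary stress on syllable 1.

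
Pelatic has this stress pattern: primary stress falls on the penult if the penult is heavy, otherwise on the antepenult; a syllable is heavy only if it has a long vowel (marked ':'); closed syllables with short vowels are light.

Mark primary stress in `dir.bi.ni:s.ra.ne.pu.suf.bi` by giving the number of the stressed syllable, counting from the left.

Weights: 6 pu L, 7 suf L, 8 bi L.
The penult (syllable 7, suf) is light, so stress falls on the antepenult (syllable 6, pu).
Primary stress: syllable 6 → dir.bi.ni:s.ra.ne.ˈpu.suf.bi.

6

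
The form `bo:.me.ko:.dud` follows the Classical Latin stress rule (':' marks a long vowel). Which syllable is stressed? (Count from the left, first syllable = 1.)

Classical Latin: stress the penult if heavy (long vowel or closed), else the antepenult.
Weights: 2 me L, 3 ko: H, 4 dud H.
The penult (syllable 3, ko:) is heavy, so it takes stress.
Stress on syllable 3: bo:.me.ˈko:.dud.

3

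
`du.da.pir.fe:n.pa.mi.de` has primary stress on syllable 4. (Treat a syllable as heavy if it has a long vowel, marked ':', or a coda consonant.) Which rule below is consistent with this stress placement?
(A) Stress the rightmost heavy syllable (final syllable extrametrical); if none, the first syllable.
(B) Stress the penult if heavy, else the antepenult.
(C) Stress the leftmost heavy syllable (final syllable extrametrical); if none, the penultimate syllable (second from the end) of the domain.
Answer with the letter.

A

Rule A → syllable 4 ✓.
Rule B → syllable 5 (observed: 4).
Rule C → syllable 3 (observed: 4).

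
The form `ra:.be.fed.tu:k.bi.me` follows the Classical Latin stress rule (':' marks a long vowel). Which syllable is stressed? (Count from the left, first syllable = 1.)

4

Classical Latin: stress the penult if heavy (long vowel or closed), else the antepenult.
Weights: 4 tu:k H, 5 bi L, 6 me L.
The penult (syllable 5, bi) is light, so stress falls on the antepenult (syllable 4, tu:k).
Stress on syllable 4: ra:.be.fed.ˈtu:k.bi.me.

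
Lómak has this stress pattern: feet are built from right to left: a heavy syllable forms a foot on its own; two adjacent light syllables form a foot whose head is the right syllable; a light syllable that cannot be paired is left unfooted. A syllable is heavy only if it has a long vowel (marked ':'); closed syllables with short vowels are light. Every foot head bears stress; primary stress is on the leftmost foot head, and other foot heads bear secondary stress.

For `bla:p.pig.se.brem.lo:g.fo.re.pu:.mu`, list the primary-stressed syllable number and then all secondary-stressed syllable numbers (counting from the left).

Weights: 1 bla:p H, 2 pig L, 3 se L, 4 brem L, 5 lo:g H, 6 fo L, 7 re L, 8 pu: H, 9 mu L.
Parse right to left (heavy = foot alone; LL = one foot; stranded L unfooted): (ˈbla:p) pig (se.ˈbrem) (ˈlo:g) (fo.ˈre) (ˈpu:) mu.
Foot heads: 1, 4, 5, 7, 8.
Primary stress on the leftmost head = syllable 1.
Secondary stress on 4, 5, 7, 8: ˈbla:p.pig.se.ˌbrem.ˌlo:g.fo.ˌre.ˌpu:.mu.

primary 1, secondary 4, 5, 7, 8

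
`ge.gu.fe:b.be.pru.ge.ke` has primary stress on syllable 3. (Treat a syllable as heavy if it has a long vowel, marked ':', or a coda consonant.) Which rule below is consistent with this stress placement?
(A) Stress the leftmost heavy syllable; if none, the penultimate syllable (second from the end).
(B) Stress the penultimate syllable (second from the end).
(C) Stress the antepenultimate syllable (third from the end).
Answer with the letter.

Rule A → syllable 3 ✓.
Rule B → syllable 6 (observed: 3).
Rule C → syllable 5 (observed: 3).

A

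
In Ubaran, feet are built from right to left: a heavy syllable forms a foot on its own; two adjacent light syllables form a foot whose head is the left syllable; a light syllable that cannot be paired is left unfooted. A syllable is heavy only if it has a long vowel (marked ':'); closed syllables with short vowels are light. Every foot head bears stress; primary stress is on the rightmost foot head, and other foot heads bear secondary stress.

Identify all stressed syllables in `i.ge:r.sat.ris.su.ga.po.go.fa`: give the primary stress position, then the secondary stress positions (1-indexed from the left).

Weights: 1 i L, 2 ge:r H, 3 sat L, 4 ris L, 5 su L, 6 ga L, 7 po L, 8 go L, 9 fa L.
Parse right to left (heavy = foot alone; LL = one foot; stranded L unfooted): i (ˈge:r) sat (ˈris.su) (ˈga.po) (ˈgo.fa).
Foot heads: 2, 4, 6, 8.
Primary stress on the rightmost head = syllable 8.
Secondary stress on 2, 4, 6: i.ˌge:r.sat.ˌris.su.ˌga.po.ˈgo.fa.

primary 8, secondary 2, 4, 6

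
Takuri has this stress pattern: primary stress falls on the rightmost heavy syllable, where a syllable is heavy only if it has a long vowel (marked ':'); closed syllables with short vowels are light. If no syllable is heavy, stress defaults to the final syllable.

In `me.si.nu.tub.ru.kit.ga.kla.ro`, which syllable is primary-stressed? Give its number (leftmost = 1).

Weights: 1 me L, 2 si L, 3 nu L, 4 tub L, 5 ru L, 6 kit L, 7 ga L, 8 kla L, 9 ro L.
No heavy syllable in the domain; default to the final syllable = syllable 9.
Primary stress: syllable 9 → me.si.nu.tub.ru.kit.ga.kla.ˈro.

9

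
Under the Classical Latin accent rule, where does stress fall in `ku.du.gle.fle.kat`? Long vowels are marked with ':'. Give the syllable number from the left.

3

Classical Latin: stress the penult if heavy (long vowel or closed), else the antepenult.
Weights: 3 gle L, 4 fle L, 5 kat H.
The penult (syllable 4, fle) is light, so stress falls on the antepenult (syllable 3, gle).
Stress on syllable 3: ku.du.ˈgle.fle.kat.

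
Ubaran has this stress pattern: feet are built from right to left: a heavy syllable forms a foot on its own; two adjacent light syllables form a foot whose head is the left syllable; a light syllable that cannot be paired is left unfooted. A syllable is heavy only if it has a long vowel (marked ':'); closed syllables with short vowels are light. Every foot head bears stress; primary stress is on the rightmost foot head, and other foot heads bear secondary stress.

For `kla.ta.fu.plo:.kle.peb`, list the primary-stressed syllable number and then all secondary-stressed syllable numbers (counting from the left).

Weights: 1 kla L, 2 ta L, 3 fu L, 4 plo: H, 5 kle L, 6 peb L.
Parse right to left (heavy = foot alone; LL = one foot; stranded L unfooted): kla (ˈta.fu) (ˈplo:) (ˈkle.peb).
Foot heads: 2, 4, 5.
Primary stress on the rightmost head = syllable 5.
Secondary stress on 2, 4: kla.ˌta.fu.ˌplo:.ˈkle.peb.

primary 5, secondary 2, 4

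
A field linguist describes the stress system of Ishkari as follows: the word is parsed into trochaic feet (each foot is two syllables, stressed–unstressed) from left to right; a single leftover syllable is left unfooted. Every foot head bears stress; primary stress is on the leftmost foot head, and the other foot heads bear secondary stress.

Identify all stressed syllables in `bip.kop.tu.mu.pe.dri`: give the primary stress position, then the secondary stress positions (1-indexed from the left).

Parse left to right into trochaic (ˈσσ) feet: (ˈbip.kop) (ˈtu.mu) (ˈpe.dri).
Foot heads (stressed positions): 1, 3, 5.
End Rule Leftmost: primary stress on the leftmost head = syllable 1.
Secondary stress on 3, 5: ˈbip.kop.ˌtu.mu.ˌpe.dri.

primary 1, secondary 3, 5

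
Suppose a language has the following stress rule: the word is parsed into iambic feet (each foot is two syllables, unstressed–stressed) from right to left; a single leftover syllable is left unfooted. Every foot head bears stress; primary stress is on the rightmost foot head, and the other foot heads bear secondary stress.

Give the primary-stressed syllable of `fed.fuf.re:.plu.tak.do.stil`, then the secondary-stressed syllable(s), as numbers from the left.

primary 7, secondary 3, 5

Parse right to left into iambic (σˈσ) feet: fed (fuf.ˈre:) (plu.ˈtak) (do.ˈstil). Syllable 1 is left unfooted.
Foot heads (stressed positions): 3, 5, 7.
End Rule Rightmost: primary stress on the rightmost head = syllable 7.
Secondary stress on 3, 5: fed.fuf.ˌre:.plu.ˌtak.do.ˈstil.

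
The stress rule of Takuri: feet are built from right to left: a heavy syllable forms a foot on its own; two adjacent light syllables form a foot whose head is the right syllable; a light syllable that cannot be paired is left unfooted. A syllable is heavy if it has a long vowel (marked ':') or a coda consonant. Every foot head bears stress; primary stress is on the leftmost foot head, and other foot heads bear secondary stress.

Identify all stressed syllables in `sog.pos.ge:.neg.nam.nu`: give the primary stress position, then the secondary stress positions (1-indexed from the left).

Weights: 1 sog H, 2 pos H, 3 ge: H, 4 neg H, 5 nam H, 6 nu L.
Parse right to left (heavy = foot alone; LL = one foot; stranded L unfooted): (ˈsog) (ˈpos) (ˈge:) (ˈneg) (ˈnam) nu.
Foot heads: 1, 2, 3, 4, 5.
Primary stress on the leftmost head = syllable 1.
Secondary stress on 2, 3, 4, 5: ˈsog.ˌpos.ˌge:.ˌneg.ˌnam.nu.

primary 1, secondary 2, 3, 4, 5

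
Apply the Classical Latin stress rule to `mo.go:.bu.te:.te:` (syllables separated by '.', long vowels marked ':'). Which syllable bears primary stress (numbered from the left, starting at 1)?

Classical Latin: stress the penult if heavy (long vowel or closed), else the antepenult.
Weights: 3 bu L, 4 te: H, 5 te: H.
The penult (syllable 4, te:) is heavy, so it takes stress.
Stress on syllable 4: mo.go:.bu.ˈte:.te:.

4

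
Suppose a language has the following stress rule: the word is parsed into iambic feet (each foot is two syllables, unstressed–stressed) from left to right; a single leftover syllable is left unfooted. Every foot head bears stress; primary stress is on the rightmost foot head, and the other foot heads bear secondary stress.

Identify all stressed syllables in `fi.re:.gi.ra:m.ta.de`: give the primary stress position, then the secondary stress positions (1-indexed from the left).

Parse left to right into iambic (σˈσ) feet: (fi.ˈre:) (gi.ˈra:m) (ta.ˈde).
Foot heads (stressed positions): 2, 4, 6.
End Rule Rightmost: primary stress on the rightmost head = syllable 6.
Secondary stress on 2, 4: fi.ˌre:.gi.ˌra:m.ta.ˈde.

primary 6, secondary 2, 4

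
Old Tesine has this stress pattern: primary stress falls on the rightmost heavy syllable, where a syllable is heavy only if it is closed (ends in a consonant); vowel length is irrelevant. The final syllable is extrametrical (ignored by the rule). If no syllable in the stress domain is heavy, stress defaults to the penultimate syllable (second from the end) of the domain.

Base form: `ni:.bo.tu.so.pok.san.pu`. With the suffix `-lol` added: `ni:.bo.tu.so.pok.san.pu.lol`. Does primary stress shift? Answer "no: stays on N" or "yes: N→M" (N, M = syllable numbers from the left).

Base `ni:.bo.tu.so.pok.san.pu` (7 syllables):
  The final syllable (7, pu) is extrametrical; the stress domain is syllables 1–6.
  Weights: 1 ni: L, 2 bo L, 3 tu L, 4 so L, 5 pok H, 6 san H.
  Heavy syllables in the domain: 5, 6. The rightmost is syllable 6 (san).
  → primary stress on syllable 6.
Suffixed `ni:.bo.tu.so.pok.san.pu.lol` (8 syllables):
  The final syllable (8, lol) is extrametrical; the stress domain is syllables 1–7.
  Weights: 1 ni: L, 2 bo L, 3 tu L, 4 so L, 5 pok H, 6 san H, 7 pu L.
  Heavy syllables in the domain: 5, 6. The rightmost is syllable 6 (san).
  → primary stress on syllable 6.

no: stays on 6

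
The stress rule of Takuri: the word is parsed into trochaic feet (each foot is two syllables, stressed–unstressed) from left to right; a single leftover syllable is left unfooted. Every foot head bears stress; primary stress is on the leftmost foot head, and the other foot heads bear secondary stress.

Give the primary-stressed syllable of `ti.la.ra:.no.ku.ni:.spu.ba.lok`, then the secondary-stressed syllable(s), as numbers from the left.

primary 1, secondary 3, 5, 7

Parse left to right into trochaic (ˈσσ) feet: (ˈti.la) (ˈra:.no) (ˈku.ni:) (ˈspu.ba) lok. Syllable 9 is left unfooted.
Foot heads (stressed positions): 1, 3, 5, 7.
End Rule Leftmost: primary stress on the leftmost head = syllable 1.
Secondary stress on 3, 5, 7: ˈti.la.ˌra:.no.ˌku.ni:.ˌspu.ba.lok.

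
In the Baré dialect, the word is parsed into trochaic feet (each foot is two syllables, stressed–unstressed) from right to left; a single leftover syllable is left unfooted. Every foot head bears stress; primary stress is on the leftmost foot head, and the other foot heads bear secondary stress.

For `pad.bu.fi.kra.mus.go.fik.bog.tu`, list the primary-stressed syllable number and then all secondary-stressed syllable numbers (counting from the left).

Parse right to left into trochaic (ˈσσ) feet: pad (ˈbu.fi) (ˈkra.mus) (ˈgo.fik) (ˈbog.tu). Syllable 1 is left unfooted.
Foot heads (stressed positions): 2, 4, 6, 8.
End Rule Leftmost: primary stress on the leftmost head = syllable 2.
Secondary stress on 4, 6, 8: pad.ˈbu.fi.ˌkra.mus.ˌgo.fik.ˌbog.tu.

primary 2, secondary 4, 6, 8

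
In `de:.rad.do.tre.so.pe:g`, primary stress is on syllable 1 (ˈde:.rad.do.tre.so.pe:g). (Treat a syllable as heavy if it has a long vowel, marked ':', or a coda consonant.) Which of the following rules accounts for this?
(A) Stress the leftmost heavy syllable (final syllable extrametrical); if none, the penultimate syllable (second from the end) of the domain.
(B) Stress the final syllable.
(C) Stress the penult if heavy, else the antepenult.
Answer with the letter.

A

Rule A → syllable 1 ✓.
Rule B → syllable 6 (observed: 1).
Rule C → syllable 4 (observed: 1).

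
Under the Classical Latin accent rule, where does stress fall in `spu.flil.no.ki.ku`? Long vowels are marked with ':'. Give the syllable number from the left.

3

Classical Latin: stress the penult if heavy (long vowel or closed), else the antepenult.
Weights: 3 no L, 4 ki L, 5 ku L.
The penult (syllable 4, ki) is light, so stress falls on the antepenult (syllable 3, no).
Stress on syllable 3: spu.flil.ˈno.ki.ku.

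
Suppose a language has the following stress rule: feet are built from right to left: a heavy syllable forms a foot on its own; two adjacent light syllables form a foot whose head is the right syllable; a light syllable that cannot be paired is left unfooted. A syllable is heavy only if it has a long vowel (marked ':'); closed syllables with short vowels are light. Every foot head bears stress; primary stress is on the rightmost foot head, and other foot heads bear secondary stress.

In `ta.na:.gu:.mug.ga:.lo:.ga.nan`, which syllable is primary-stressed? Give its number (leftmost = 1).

Weights: 1 ta L, 2 na: H, 3 gu: H, 4 mug L, 5 ga: H, 6 lo: H, 7 ga L, 8 nan L.
Parse right to left (heavy = foot alone; LL = one foot; stranded L unfooted): ta (ˈna:) (ˈgu:) mug (ˈga:) (ˈlo:) (ga.ˈnan).
Foot heads: 2, 3, 5, 6, 8.
Primary stress on the rightmost head = syllable 8.
Primary stress: syllable 8 → ta.na:.gu:.mug.ga:.lo:.ga.ˈnan.

8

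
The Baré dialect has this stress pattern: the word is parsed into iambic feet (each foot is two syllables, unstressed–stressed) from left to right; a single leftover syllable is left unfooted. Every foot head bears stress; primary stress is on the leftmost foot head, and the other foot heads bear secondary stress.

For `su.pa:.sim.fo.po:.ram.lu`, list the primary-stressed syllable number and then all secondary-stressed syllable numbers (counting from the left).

Parse left to right into iambic (σˈσ) feet: (su.ˈpa:) (sim.ˈfo) (po:.ˈram) lu. Syllable 7 is left unfooted.
Foot heads (stressed positions): 2, 4, 6.
End Rule Leftmost: primary stress on the leftmost head = syllable 2.
Secondary stress on 4, 6: su.ˈpa:.sim.ˌfo.po:.ˌram.lu.

primary 2, secondary 4, 6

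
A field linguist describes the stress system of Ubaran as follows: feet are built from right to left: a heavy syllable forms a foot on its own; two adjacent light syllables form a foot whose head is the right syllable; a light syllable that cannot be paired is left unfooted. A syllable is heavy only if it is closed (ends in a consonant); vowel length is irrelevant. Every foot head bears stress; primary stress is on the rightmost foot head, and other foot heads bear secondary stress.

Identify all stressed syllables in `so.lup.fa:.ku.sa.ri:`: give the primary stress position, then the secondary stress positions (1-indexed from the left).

primary 6, secondary 2, 4

Weights: 1 so L, 2 lup H, 3 fa: L, 4 ku L, 5 sa L, 6 ri: L.
Parse right to left (heavy = foot alone; LL = one foot; stranded L unfooted): so (ˈlup) (fa:.ˈku) (sa.ˈri:).
Foot heads: 2, 4, 6.
Primary stress on the rightmost head = syllable 6.
Secondary stress on 2, 4: so.ˌlup.fa:.ˌku.sa.ˈri:.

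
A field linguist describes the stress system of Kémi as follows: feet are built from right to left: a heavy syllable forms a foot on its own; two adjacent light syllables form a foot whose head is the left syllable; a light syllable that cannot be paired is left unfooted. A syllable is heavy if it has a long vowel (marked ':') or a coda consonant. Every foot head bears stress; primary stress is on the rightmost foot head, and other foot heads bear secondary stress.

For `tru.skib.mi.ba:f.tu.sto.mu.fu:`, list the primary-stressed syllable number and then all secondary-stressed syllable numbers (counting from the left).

primary 8, secondary 2, 4, 6

Weights: 1 tru L, 2 skib H, 3 mi L, 4 ba:f H, 5 tu L, 6 sto L, 7 mu L, 8 fu: H.
Parse right to left (heavy = foot alone; LL = one foot; stranded L unfooted): tru (ˈskib) mi (ˈba:f) tu (ˈsto.mu) (ˈfu:).
Foot heads: 2, 4, 6, 8.
Primary stress on the rightmost head = syllable 8.
Secondary stress on 2, 4, 6: tru.ˌskib.mi.ˌba:f.tu.ˌsto.mu.ˈfu:.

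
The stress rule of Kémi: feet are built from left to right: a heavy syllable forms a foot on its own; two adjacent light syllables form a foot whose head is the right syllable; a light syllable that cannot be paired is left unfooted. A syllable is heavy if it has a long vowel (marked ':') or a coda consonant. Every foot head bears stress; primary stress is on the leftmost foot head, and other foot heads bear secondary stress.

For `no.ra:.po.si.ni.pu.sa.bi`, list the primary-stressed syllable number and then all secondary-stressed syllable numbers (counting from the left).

primary 2, secondary 4, 6, 8

Weights: 1 no L, 2 ra: H, 3 po L, 4 si L, 5 ni L, 6 pu L, 7 sa L, 8 bi L.
Parse left to right (heavy = foot alone; LL = one foot; stranded L unfooted): no (ˈra:) (po.ˈsi) (ni.ˈpu) (sa.ˈbi).
Foot heads: 2, 4, 6, 8.
Primary stress on the leftmost head = syllable 2.
Secondary stress on 4, 6, 8: no.ˈra:.po.ˌsi.ni.ˌpu.sa.ˌbi.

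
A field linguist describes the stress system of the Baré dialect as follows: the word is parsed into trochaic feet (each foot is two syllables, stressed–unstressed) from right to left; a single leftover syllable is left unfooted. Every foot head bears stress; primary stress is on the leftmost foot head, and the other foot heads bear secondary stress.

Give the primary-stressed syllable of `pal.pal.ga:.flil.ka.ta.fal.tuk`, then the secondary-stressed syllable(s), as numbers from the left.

primary 1, secondary 3, 5, 7

Parse right to left into trochaic (ˈσσ) feet: (ˈpal.pal) (ˈga:.flil) (ˈka.ta) (ˈfal.tuk).
Foot heads (stressed positions): 1, 3, 5, 7.
End Rule Leftmost: primary stress on the leftmost head = syllable 1.
Secondary stress on 3, 5, 7: ˈpal.pal.ˌga:.flil.ˌka.ta.ˌfal.tuk.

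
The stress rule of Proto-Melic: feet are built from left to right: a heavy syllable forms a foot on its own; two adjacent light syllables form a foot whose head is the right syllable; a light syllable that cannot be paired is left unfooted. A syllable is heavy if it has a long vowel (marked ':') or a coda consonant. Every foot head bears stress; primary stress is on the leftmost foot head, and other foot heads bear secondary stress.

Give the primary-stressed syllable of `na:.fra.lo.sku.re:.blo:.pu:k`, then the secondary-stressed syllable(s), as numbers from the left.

primary 1, secondary 3, 5, 6, 7

Weights: 1 na: H, 2 fra L, 3 lo L, 4 sku L, 5 re: H, 6 blo: H, 7 pu:k H.
Parse left to right (heavy = foot alone; LL = one foot; stranded L unfooted): (ˈna:) (fra.ˈlo) sku (ˈre:) (ˈblo:) (ˈpu:k).
Foot heads: 1, 3, 5, 6, 7.
Primary stress on the leftmost head = syllable 1.
Secondary stress on 3, 5, 6, 7: ˈna:.fra.ˌlo.sku.ˌre:.ˌblo:.ˌpu:k.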